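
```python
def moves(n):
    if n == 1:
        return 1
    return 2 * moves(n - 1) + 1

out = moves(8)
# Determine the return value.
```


moves(8)
= 2 * moves(7) + 1
= 2 * (2 * moves(6) + 1) + 1
= 2 * (2 * (2 * moves(5) + 1) + 1) + 1
= 2 * (2 * (2 * (2 * moves(4) + 1) + 1) + 1) + 1
= 2 * (2 * (2 * (2 * (2 * moves(3) + 1) + 1) + 1) + 1) + 1
= 2 * (2 * (2 * (2 * (2 * (2 * moves(2) + 1) + 1) + 1) + 1) + 1) + 1
= 2 * (2 * (2 * (2 * (2 * (2 * (2 * moves(1) + 1) + 1) + 1) + 1) + 1) + 1) + 1
Now compute bottom-up:
moves(1) = 1
moves(2) = 2 * 1 + 1 = 3
moves(3) = 2 * 3 + 1 = 7
moves(4) = 2 * 7 + 1 = 15
moves(5) = 2 * 15 + 1 = 31
moves(6) = 2 * 31 + 1 = 63
moves(7) = 2 * 63 + 1 = 127
moves(8) = 2 * 127 + 1 = 255
= 255


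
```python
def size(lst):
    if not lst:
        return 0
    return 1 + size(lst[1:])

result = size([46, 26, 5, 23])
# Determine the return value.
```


size([46, 26, 5, 23])
= 1 + size([26, 5, 23])
= 1 + 1 + size([5, 23])
= 1 + 1 + 1 + size([23])
= 1 + 1 + 1 + 1 + size([])
= 1 + 1 + 1 + 1 + 0
= 4


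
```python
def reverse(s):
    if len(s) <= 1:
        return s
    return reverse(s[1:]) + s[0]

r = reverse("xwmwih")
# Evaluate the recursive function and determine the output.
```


reverse("xwmwih")
= reverse("wmwih") + "x"
= reverse("mwih") + "w" + "x"
= reverse("wih") + "m" + "w" + "x"
= reverse("ih") + "w" + "m" + "w" + "x"
= reverse("h") + "i" + "w" + "m" + "w" + "x"
= "h" + "i" + "w" + "m" + "w" + "x"
= "hiwmwx"


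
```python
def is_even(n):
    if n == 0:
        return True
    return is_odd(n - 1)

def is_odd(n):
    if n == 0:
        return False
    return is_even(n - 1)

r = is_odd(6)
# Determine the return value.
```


is_odd(6)
= is_even(5)
= is_odd(4)
= is_even(3)
= is_odd(2)
= is_even(1)
= is_odd(0)
n == 0: return False
= False


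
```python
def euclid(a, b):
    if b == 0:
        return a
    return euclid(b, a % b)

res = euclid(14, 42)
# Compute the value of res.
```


euclid(14, 42)
= euclid(42, 14 % 42) = euclid(42, 14)
= euclid(14, 42 % 14) = euclid(14, 0)
b == 0, return a = 14


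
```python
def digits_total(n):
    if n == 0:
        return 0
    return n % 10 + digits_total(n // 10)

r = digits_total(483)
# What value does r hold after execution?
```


digits_total(483)
= 3 + digits_total(48)
= 3 + 8 + digits_total(4)
= 3 + 8 + 4 + digits_total(0)
= 3 + 8 + 4 + 0
= 15


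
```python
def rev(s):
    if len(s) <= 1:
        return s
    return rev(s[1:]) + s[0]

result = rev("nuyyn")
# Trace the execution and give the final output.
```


rev("nuyyn")
= rev("uyyn") + "n"
= rev("yyn") + "u" + "n"
= rev("yn") + "y" + "u" + "n"
= rev("n") + "y" + "y" + "u" + "n"
= "n" + "y" + "y" + "u" + "n"
= "nyyun"


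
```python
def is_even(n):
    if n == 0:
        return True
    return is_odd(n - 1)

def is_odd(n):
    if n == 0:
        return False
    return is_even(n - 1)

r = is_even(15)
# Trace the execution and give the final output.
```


is_even(15)
= is_odd(14)
= is_even(13)
= is_odd(12)
= is_even(11)
= is_odd(10)
= is_even(9)
= is_odd(8)
= is_even(7)
= is_odd(6)
= is_even(5)
= is_odd(4)
= is_even(3)
= is_odd(2)
= is_even(1)
= is_odd(0)
n == 0: return False
= False


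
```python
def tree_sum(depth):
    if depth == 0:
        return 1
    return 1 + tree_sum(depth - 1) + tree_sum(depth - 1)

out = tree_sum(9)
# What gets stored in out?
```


tree_sum(9)
= 1 + tree_sum(8) + tree_sum(8)
= 1 + 2 * tree_sum(8)
tree_sum(k) = 2^(k+1) - 1
tree_sum(0) = 1
tree_sum(1) = 3
tree_sum(2) = 7
tree_sum(3) = 15
tree_sum(4) = 31
tree_sum(9) = 2^10 - 1 = 1023


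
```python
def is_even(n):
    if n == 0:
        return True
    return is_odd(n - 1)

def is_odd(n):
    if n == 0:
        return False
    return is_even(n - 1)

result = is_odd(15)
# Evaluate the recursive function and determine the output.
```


is_odd(15)
= is_even(14)
= is_odd(13)
= is_even(12)
= is_odd(11)
= is_even(10)
= is_odd(9)
= is_even(8)
= is_odd(7)
= is_even(6)
= is_odd(5)
= is_even(4)
= is_odd(3)
= is_even(2)
= is_odd(1)
= is_even(0)
n == 0: return True
= True


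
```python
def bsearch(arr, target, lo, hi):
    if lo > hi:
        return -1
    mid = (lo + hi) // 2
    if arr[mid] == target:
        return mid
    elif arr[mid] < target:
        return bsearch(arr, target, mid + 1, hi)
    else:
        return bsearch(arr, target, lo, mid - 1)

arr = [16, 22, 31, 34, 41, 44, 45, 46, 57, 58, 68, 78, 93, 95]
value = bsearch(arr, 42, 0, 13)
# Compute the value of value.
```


bsearch(arr, 42, 0, 13)
lo=0, hi=13, mid=6, arr[mid]=45
45 > 42, search left half
lo=0, hi=5, mid=2, arr[mid]=31
31 < 42, search right half
lo=3, hi=5, mid=4, arr[mid]=41
41 < 42, search right half
lo=5, hi=5, mid=5, arr[mid]=44
44 > 42, search left half
lo > hi, target not found, return -1
= -1


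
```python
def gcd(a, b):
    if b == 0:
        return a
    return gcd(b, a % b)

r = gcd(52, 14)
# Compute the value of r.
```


gcd(52, 14)
= gcd(14, 52 % 14) = gcd(14, 10)
= gcd(10, 14 % 10) = gcd(10, 4)
= gcd(4, 10 % 4) = gcd(4, 2)
= gcd(2, 4 % 2) = gcd(2, 0)
b == 0, return a = 2


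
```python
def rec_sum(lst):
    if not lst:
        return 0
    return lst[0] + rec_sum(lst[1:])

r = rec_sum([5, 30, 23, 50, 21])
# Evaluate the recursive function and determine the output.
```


rec_sum([5, 30, 23, 50, 21])
= 5 + rec_sum([30, 23, 50, 21])
= 5 + 30 + rec_sum([23, 50, 21])
= 5 + 30 + 23 + rec_sum([50, 21])
= 5 + 30 + 23 + 50 + rec_sum([21])
= 5 + 30 + 23 + 50 + 21 + rec_sum([])
= 5 + 30 + 23 + 50 + 21 + 0
= 129


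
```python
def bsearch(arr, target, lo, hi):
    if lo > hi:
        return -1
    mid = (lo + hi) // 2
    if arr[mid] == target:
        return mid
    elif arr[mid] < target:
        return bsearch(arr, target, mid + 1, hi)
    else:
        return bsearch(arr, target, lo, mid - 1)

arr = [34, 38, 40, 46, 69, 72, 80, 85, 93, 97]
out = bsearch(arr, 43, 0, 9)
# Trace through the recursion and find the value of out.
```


bsearch(arr, 43, 0, 9)
lo=0, hi=9, mid=4, arr[mid]=69
69 > 43, search left half
lo=0, hi=3, mid=1, arr[mid]=38
38 < 43, search right half
lo=2, hi=3, mid=2, arr[mid]=40
40 < 43, search right half
lo=3, hi=3, mid=3, arr[mid]=46
46 > 43, search left half
lo > hi, target not found, return -1
= -1


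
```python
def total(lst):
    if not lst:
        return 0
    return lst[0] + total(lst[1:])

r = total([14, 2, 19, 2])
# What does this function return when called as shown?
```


total([14, 2, 19, 2])
= 14 + total([2, 19, 2])
= 14 + 2 + total([19, 2])
= 14 + 2 + 19 + total([2])
= 14 + 2 + 19 + 2 + total([])
= 14 + 2 + 19 + 2 + 0
= 37


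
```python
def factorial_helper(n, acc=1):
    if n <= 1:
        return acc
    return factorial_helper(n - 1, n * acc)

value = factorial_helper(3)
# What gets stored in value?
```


factorial_helper(3, 1)
= factorial_helper(2, 3 * 1) = factorial_helper(2, 3)
= factorial_helper(1, 2 * 3) = factorial_helper(1, 6)
n <= 1, return acc = 6


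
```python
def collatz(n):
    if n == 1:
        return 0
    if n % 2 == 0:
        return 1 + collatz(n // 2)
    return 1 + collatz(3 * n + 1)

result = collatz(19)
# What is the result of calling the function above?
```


collatz(19)
19 is odd -> 3*19+1 = 58 -> collatz(58)
58 is even -> collatz(29)
29 is odd -> 3*29+1 = 88 -> collatz(88)
88 is even -> collatz(44)
44 is even -> collatz(22)
22 is even -> collatz(11)
11 is odd -> 3*11+1 = 34 -> collatz(34)
34 is even -> collatz(17)
17 is odd -> 3*17+1 = 52 -> collatz(52)
52 is even -> collatz(26)
26 is even -> collatz(13)
13 is odd -> 3*13+1 = 40 -> collatz(40)
40 is even -> collatz(20)
20 is even -> collatz(10)
10 is even -> collatz(5)
5 is odd -> 3*5+1 = 16 -> collatz(16)
16 is even -> collatz(8)
8 is even -> collatz(4)
4 is even -> collatz(2)
2 is even -> collatz(1)
Reached 1 after 20 steps
= 20


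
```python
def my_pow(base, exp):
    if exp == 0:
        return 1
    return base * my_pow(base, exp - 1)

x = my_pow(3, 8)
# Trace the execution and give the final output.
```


my_pow(3, 8)
= 3 * my_pow(3, 7)
= 3 * 3 * my_pow(3, 6)
= 3 * 3 * 3 * my_pow(3, 5)
= 3 * 3 * 3 * 3 * my_pow(3, 4)
= 3 * 3 * 3 * 3 * 3 * my_pow(3, 3)
= 3 * 3 * 3 * 3 * 3 * 3 * my_pow(3, 2)
= 3 * 3 * 3 * 3 * 3 * 3 * 3 * my_pow(3, 1)
= 3 * 3 * 3 * 3 * 3 * 3 * 3 * 3 * my_pow(3, 0)
= 3 * 3 * 3 * 3 * 3 * 3 * 3 * 3 * 1
= 6561


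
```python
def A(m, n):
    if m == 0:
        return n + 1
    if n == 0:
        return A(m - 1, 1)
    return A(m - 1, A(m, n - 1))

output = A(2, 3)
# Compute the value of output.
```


A(2, 3)
= A(1, A(2, 2))
First compute A(2, 2) = 7
= A(1, 7)
= 9


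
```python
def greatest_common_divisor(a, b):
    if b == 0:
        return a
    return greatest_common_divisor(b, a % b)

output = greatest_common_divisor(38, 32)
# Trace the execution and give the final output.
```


greatest_common_divisor(38, 32)
= greatest_common_divisor(32, 38 % 32) = greatest_common_divisor(32, 6)
= greatest_common_divisor(6, 32 % 6) = greatest_common_divisor(6, 2)
= greatest_common_divisor(2, 6 % 2) = greatest_common_divisor(2, 0)
b == 0, return a = 2


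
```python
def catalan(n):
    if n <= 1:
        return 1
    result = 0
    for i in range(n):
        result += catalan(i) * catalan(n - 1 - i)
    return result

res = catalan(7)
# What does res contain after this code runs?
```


catalan(7)
= sum of catalan(i) * catalan(7-1-i) for i in 0..6
First compute sub-values bottom-up:
  catalan(0) = 1, catalan(1) = 1
  catalan(2) = 1*1 + 1*1 = 2
  catalan(3) = 1*2 + 1*1 + 2*1 = 5
  catalan(4) = 1*5 + 1*2 + 2*1 + 5*1 = 14
  catalan(5) = 1*14 + 1*5 + 2*2 + 5*1 + 14*1 = 42
  catalan(6) = 1*42 + 1*14 + 2*5 + 5*2 + 14*1 + 42*1 = 132
Now catalan(7):
  catalan(0)*catalan(6) = 1*132 = 132
  catalan(1)*catalan(5) = 1*42 = 42
  catalan(2)*catalan(4) = 2*14 = 28
  catalan(3)*catalan(3) = 5*5 = 25
  catalan(4)*catalan(2) = 14*2 = 28
  catalan(5)*catalan(1) = 42*1 = 42
  catalan(6)*catalan(0) = 132*1 = 132
= 132 + 42 + 28 + 25 + 28 + 42 + 132
= 429


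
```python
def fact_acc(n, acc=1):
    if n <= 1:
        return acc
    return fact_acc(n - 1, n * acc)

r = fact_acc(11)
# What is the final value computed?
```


fact_acc(11, 1)
= fact_acc(10, 11 * 1) = fact_acc(10, 11)
= fact_acc(9, 10 * 11) = fact_acc(9, 110)
= fact_acc(8, 9 * 110) = fact_acc(8, 990)
= fact_acc(7, 8 * 990) = fact_acc(7, 7920)
= fact_acc(6, 7 * 7920) = fact_acc(6, 55440)
= fact_acc(5, 6 * 55440) = fact_acc(5, 332640)
= fact_acc(4, 5 * 332640) = fact_acc(4, 1663200)
= fact_acc(3, 4 * 1663200) = fact_acc(3, 6652800)
= fact_acc(2, 3 * 6652800) = fact_acc(2, 19958400)
= fact_acc(1, 2 * 19958400) = fact_acc(1, 39916800)
n <= 1, return acc = 39916800


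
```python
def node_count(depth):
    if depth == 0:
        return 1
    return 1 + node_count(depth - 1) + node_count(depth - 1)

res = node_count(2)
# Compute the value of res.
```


node_count(2)
= 1 + node_count(1) + node_count(1)
= 1 + 2 * node_count(1)
node_count(k) = 2^(k+1) - 1
node_count(0) = 1
node_count(1) = 3
node_count(2) = 7
node_count(2) = 2^3 - 1 = 7


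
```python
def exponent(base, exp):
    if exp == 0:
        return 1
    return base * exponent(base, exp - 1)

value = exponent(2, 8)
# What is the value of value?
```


exponent(2, 8)
= 2 * exponent(2, 7)
= 2 * 2 * exponent(2, 6)
= 2 * 2 * 2 * exponent(2, 5)
= 2 * 2 * 2 * 2 * exponent(2, 4)
= 2 * 2 * 2 * 2 * 2 * exponent(2, 3)
= 2 * 2 * 2 * 2 * 2 * 2 * exponent(2, 2)
= 2 * 2 * 2 * 2 * 2 * 2 * 2 * exponent(2, 1)
= 2 * 2 * 2 * 2 * 2 * 2 * 2 * 2 * exponent(2, 0)
= 2 * 2 * 2 * 2 * 2 * 2 * 2 * 2 * 1
= 256


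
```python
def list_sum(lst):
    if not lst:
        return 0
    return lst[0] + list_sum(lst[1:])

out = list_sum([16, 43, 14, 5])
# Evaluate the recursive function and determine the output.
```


list_sum([16, 43, 14, 5])
= 16 + list_sum([43, 14, 5])
= 16 + 43 + list_sum([14, 5])
= 16 + 43 + 14 + list_sum([5])
= 16 + 43 + 14 + 5 + list_sum([])
= 16 + 43 + 14 + 5 + 0
= 78


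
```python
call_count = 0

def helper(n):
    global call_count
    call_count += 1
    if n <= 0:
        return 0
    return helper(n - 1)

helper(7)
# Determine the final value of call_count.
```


helper(7) calls helper(6) calls ... calls helper(0)
Total calls: 7 + 1 (for base case) = 8


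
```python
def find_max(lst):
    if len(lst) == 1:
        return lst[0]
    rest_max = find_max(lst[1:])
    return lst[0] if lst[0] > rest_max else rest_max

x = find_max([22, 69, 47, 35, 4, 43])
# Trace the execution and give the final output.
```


find_max([22, 69, 47, 35, 4, 43])
= compare 22 with find_max([69, 47, 35, 4, 43])
= compare 69 with find_max([47, 35, 4, 43])
= compare 47 with find_max([35, 4, 43])
= compare 35 with find_max([4, 43])
= compare 4 with find_max([43])
Base: find_max([43]) = 43
compare 4 with 43: max = 43
compare 35 with 43: max = 43
compare 47 with 43: max = 47
compare 69 with 47: max = 69
compare 22 with 69: max = 69
= 69


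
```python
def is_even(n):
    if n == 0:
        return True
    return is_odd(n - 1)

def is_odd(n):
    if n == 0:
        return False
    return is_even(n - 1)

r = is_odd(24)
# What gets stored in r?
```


is_odd(24)
= is_even(23)
= is_odd(22)
= is_even(21)
= is_odd(20)
= is_even(19)
= is_odd(18)
= is_even(17)
= is_odd(16)
= is_even(15)
= is_odd(14)
= is_even(13)
= is_odd(12)
= is_even(11)
= is_odd(10)
= is_even(9)
= is_odd(8)
= is_even(7)
= is_odd(6)
= is_even(5)
= is_odd(4)
= is_even(3)
= is_odd(2)
= is_even(1)
= is_odd(0)
n == 0: return False
= False


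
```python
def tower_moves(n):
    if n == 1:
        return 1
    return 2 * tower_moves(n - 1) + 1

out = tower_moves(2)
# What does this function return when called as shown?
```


tower_moves(2)
= 2 * tower_moves(1) + 1
Now compute bottom-up:
tower_moves(1) = 1
tower_moves(2) = 2 * 1 + 1 = 3
= 3


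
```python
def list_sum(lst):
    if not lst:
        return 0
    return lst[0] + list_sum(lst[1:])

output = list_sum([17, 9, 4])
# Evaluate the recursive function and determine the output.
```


list_sum([17, 9, 4])
= 17 + list_sum([9, 4])
= 17 + 9 + list_sum([4])
= 17 + 9 + 4 + list_sum([])
= 17 + 9 + 4 + 0
= 30


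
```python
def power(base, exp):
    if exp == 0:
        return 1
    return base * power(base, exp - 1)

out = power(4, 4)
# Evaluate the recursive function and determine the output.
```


power(4, 4)
= 4 * power(4, 3)
= 4 * 4 * power(4, 2)
= 4 * 4 * 4 * power(4, 1)
= 4 * 4 * 4 * 4 * power(4, 0)
= 4 * 4 * 4 * 4 * 1
= 256


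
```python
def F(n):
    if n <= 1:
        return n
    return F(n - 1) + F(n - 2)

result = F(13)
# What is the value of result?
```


F(13)
= F(12) + F(11)
= (F(11) + F(10)) + F(11)
Computing bottom-up: F(0)=0, F(1)=1, F(2)=1, F(3)=2, F(4)=3, F(5)=5, F(6)=8, F(7)=13, F(8)=21, F(9)=34, F(10)=55, F(11)=89, F(12)=144, F(13)=233
= 233


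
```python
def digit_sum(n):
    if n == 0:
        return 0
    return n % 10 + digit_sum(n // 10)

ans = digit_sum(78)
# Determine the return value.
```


digit_sum(78)
= 8 + digit_sum(7)
= 8 + 7 + digit_sum(0)
= 8 + 7 + 0
= 15


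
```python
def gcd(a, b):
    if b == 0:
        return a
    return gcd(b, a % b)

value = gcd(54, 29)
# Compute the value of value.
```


gcd(54, 29)
= gcd(29, 54 % 29) = gcd(29, 25)
= gcd(25, 29 % 25) = gcd(25, 4)
= gcd(4, 25 % 4) = gcd(4, 1)
= gcd(1, 4 % 1) = gcd(1, 0)
b == 0, return a = 1


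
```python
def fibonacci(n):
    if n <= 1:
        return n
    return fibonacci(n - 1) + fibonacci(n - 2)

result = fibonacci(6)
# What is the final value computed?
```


fibonacci(6)
= fibonacci(5) + fibonacci(4)
= (fibonacci(4) + fibonacci(3)) + fibonacci(4)
Computing bottom-up: fibonacci(0)=0, fibonacci(1)=1, fibonacci(2)=1, fibonacci(3)=2, fibonacci(4)=3, fibonacci(5)=5, fibonacci(6)=8
= 8


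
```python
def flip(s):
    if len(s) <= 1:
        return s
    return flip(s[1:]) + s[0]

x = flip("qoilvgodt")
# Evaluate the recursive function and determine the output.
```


flip("qoilvgodt")
= flip("oilvgodt") + "q"
= flip("ilvgodt") + "o" + "q"
= flip("lvgodt") + "i" + "o" + "q"
= flip("vgodt") + "l" + "i" + "o" + "q"
= flip("godt") + "v" + "l" + "i" + "o" + "q"
= flip("odt") + "g" + "v" + "l" + "i" + "o" + "q"
= flip("dt") + "o" + "g" + "v" + "l" + "i" + "o" + "q"
= flip("t") + "d" + "o" + "g" + "v" + "l" + "i" + "o" + "q"
= "t" + "d" + "o" + "g" + "v" + "l" + "i" + "o" + "q"
= "tdogvlioq"


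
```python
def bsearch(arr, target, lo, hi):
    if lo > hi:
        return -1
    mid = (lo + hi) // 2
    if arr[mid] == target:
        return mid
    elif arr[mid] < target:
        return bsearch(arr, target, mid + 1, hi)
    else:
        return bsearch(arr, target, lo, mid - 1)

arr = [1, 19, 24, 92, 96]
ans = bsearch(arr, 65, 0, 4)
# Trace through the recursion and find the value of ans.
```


bsearch(arr, 65, 0, 4)
lo=0, hi=4, mid=2, arr[mid]=24
24 < 65, search right half
lo=3, hi=4, mid=3, arr[mid]=92
92 > 65, search left half
lo > hi, target not found, return -1
= -1


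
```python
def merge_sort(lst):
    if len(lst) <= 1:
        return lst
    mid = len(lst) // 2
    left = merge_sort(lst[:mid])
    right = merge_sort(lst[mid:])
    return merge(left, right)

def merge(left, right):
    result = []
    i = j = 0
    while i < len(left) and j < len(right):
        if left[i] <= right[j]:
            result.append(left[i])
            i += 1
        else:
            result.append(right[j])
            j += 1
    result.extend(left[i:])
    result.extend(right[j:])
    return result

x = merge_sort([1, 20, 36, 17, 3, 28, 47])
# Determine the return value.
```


merge_sort([1, 20, 36, 17, 3, 28, 47])
Split into [1, 20, 36] and [17, 3, 28, 47]
Left sorted: [1, 20, 36]
Right sorted: [3, 17, 28, 47]
Merge [1, 20, 36] and [3, 17, 28, 47]
= [1, 3, 17, 20, 28, 36, 47]


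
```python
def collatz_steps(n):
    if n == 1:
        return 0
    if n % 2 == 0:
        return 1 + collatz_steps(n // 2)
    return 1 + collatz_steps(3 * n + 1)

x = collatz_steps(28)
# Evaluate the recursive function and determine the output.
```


collatz_steps(28)
28 is even -> collatz_steps(14)
14 is even -> collatz_steps(7)
7 is odd -> 3*7+1 = 22 -> collatz_steps(22)
22 is even -> collatz_steps(11)
11 is odd -> 3*11+1 = 34 -> collatz_steps(34)
34 is even -> collatz_steps(17)
17 is odd -> 3*17+1 = 52 -> collatz_steps(52)
52 is even -> collatz_steps(26)
26 is even -> collatz_steps(13)
13 is odd -> 3*13+1 = 40 -> collatz_steps(40)
40 is even -> collatz_steps(20)
20 is even -> collatz_steps(10)
10 is even -> collatz_steps(5)
5 is odd -> 3*5+1 = 16 -> collatz_steps(16)
16 is even -> collatz_steps(8)
8 is even -> collatz_steps(4)
4 is even -> collatz_steps(2)
2 is even -> collatz_steps(1)
Reached 1 after 18 steps
= 18


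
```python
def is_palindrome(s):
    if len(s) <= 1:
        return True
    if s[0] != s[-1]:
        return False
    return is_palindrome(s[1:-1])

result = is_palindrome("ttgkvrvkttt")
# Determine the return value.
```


is_palindrome("ttgkvrvkttt")
"ttgkvrvkttt": s[0]='t' == s[-1]='t' -> is_palindrome("tgkvrvktt")
"tgkvrvktt": s[0]='t' == s[-1]='t' -> is_palindrome("gkvrvkt")
"gkvrvkt": s[0]='g' != s[-1]='t' -> False
= False


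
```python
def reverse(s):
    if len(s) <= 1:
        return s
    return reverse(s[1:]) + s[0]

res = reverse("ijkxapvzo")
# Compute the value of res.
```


reverse("ijkxapvzo")
= reverse("jkxapvzo") + "i"
= reverse("kxapvzo") + "j" + "i"
= reverse("xapvzo") + "k" + "j" + "i"
= reverse("apvzo") + "x" + "k" + "j" + "i"
= reverse("pvzo") + "a" + "x" + "k" + "j" + "i"
= reverse("vzo") + "p" + "a" + "x" + "k" + "j" + "i"
= reverse("zo") + "v" + "p" + "a" + "x" + "k" + "j" + "i"
= reverse("o") + "z" + "v" + "p" + "a" + "x" + "k" + "j" + "i"
= "o" + "z" + "v" + "p" + "a" + "x" + "k" + "j" + "i"
= "ozvpaxkji"


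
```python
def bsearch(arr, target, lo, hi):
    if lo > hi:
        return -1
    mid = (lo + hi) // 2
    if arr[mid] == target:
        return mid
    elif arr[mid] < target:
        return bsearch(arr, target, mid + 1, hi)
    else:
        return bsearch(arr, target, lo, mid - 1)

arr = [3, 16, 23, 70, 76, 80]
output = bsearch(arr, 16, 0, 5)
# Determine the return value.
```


bsearch(arr, 16, 0, 5)
lo=0, hi=5, mid=2, arr[mid]=23
23 > 16, search left half
lo=0, hi=1, mid=0, arr[mid]=3
3 < 16, search right half
lo=1, hi=1, mid=1, arr[mid]=16
arr[1] == 16, found at index 1
= 1


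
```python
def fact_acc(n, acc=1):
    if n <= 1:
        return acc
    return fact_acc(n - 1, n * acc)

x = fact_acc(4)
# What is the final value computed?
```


fact_acc(4, 1)
= fact_acc(3, 4 * 1) = fact_acc(3, 4)
= fact_acc(2, 3 * 4) = fact_acc(2, 12)
= fact_acc(1, 2 * 12) = fact_acc(1, 24)
n <= 1, return acc = 24


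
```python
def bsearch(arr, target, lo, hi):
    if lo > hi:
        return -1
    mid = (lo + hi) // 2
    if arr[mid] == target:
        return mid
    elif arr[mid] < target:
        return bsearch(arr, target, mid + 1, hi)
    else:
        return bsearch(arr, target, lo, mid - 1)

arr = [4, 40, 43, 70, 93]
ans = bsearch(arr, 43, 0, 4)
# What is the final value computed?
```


bsearch(arr, 43, 0, 4)
lo=0, hi=4, mid=2, arr[mid]=43
arr[2] == 43, found at index 2
= 2


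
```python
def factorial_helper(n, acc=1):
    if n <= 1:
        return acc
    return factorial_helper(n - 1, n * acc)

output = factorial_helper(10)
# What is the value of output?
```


factorial_helper(10, 1)
= factorial_helper(9, 10 * 1) = factorial_helper(9, 10)
= factorial_helper(8, 9 * 10) = factorial_helper(8, 90)
= factorial_helper(7, 8 * 90) = factorial_helper(7, 720)
= factorial_helper(6, 7 * 720) = factorial_helper(6, 5040)
= factorial_helper(5, 6 * 5040) = factorial_helper(5, 30240)
= factorial_helper(4, 5 * 30240) = factorial_helper(4, 151200)
= factorial_helper(3, 4 * 151200) = factorial_helper(3, 604800)
= factorial_helper(2, 3 * 604800) = factorial_helper(2, 1814400)
= factorial_helper(1, 2 * 1814400) = factorial_helper(1, 3628800)
n <= 1, return acc = 3628800


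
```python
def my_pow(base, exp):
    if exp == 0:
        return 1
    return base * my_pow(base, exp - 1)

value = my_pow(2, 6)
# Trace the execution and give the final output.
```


my_pow(2, 6)
= 2 * my_pow(2, 5)
= 2 * 2 * my_pow(2, 4)
= 2 * 2 * 2 * my_pow(2, 3)
= 2 * 2 * 2 * 2 * my_pow(2, 2)
= 2 * 2 * 2 * 2 * 2 * my_pow(2, 1)
= 2 * 2 * 2 * 2 * 2 * 2 * my_pow(2, 0)
= 2 * 2 * 2 * 2 * 2 * 2 * 1
= 64


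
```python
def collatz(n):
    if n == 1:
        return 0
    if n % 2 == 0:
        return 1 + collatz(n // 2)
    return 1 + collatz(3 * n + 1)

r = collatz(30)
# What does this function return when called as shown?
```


collatz(30)
30 is even -> collatz(15)
15 is odd -> 3*15+1 = 46 -> collatz(46)
46 is even -> collatz(23)
23 is odd -> 3*23+1 = 70 -> collatz(70)
70 is even -> collatz(35)
35 is odd -> 3*35+1 = 106 -> collatz(106)
106 is even -> collatz(53)
53 is odd -> 3*53+1 = 160 -> collatz(160)
160 is even -> collatz(80)
80 is even -> collatz(40)
40 is even -> collatz(20)
20 is even -> collatz(10)
10 is even -> collatz(5)
5 is odd -> 3*5+1 = 16 -> collatz(16)
16 is even -> collatz(8)
8 is even -> collatz(4)
4 is even -> collatz(2)
2 is even -> collatz(1)
Reached 1 after 18 steps
= 18


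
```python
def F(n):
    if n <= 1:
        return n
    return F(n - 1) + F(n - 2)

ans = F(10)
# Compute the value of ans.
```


F(10)
= F(9) + F(8)
= (F(8) + F(7)) + F(8)
Computing bottom-up: F(0)=0, F(1)=1, F(2)=1, F(3)=2, F(4)=3, F(5)=5, F(6)=8, F(7)=13, F(8)=21, F(9)=34, F(10)=55
= 55


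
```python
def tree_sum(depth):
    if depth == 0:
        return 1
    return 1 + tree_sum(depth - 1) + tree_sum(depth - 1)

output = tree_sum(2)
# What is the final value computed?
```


tree_sum(2)
= 1 + tree_sum(1) + tree_sum(1)
= 1 + 2 * tree_sum(1)
tree_sum(k) = 2^(k+1) - 1
tree_sum(0) = 1
tree_sum(1) = 3
tree_sum(2) = 7
tree_sum(2) = 2^3 - 1 = 7


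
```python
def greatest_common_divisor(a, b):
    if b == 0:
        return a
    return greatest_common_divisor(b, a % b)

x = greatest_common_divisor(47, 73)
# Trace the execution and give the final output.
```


greatest_common_divisor(47, 73)
= greatest_common_divisor(73, 47 % 73) = greatest_common_divisor(73, 47)
= greatest_common_divisor(47, 73 % 47) = greatest_common_divisor(47, 26)
= greatest_common_divisor(26, 47 % 26) = greatest_common_divisor(26, 21)
= greatest_common_divisor(21, 26 % 21) = greatest_common_divisor(21, 5)
= greatest_common_divisor(5, 21 % 5) = greatest_common_divisor(5, 1)
= greatest_common_divisor(1, 5 % 1) = greatest_common_divisor(1, 0)
b == 0, return a = 1


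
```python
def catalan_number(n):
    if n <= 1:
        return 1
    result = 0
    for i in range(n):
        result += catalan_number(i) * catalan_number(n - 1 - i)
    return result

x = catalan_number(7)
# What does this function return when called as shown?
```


catalan_number(7)
= sum of catalan_number(i) * catalan_number(7-1-i) for i in 0..6
First compute sub-values bottom-up:
  catalan_number(0) = 1, catalan_number(1) = 1
  catalan_number(2) = 1*1 + 1*1 = 2
  catalan_number(3) = 1*2 + 1*1 + 2*1 = 5
  catalan_number(4) = 1*5 + 1*2 + 2*1 + 5*1 = 14
  catalan_number(5) = 1*14 + 1*5 + 2*2 + 5*1 + 14*1 = 42
  catalan_number(6) = 1*42 + 1*14 + 2*5 + 5*2 + 14*1 + 42*1 = 132
Now catalan_number(7):
  catalan_number(0)*catalan_number(6) = 1*132 = 132
  catalan_number(1)*catalan_number(5) = 1*42 = 42
  catalan_number(2)*catalan_number(4) = 2*14 = 28
  catalan_number(3)*catalan_number(3) = 5*5 = 25
  catalan_number(4)*catalan_number(2) = 14*2 = 28
  catalan_number(5)*catalan_number(1) = 42*1 = 42
  catalan_number(6)*catalan_number(0) = 132*1 = 132
= 132 + 42 + 28 + 25 + 28 + 42 + 132
= 429


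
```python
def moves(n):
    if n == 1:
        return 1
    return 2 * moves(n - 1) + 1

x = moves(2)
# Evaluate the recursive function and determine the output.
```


moves(2)
= 2 * moves(1) + 1
Now compute bottom-up:
moves(1) = 1
moves(2) = 2 * 1 + 1 = 3
= 3


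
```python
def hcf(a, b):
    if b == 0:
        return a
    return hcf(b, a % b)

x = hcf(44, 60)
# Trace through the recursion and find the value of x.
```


hcf(44, 60)
= hcf(60, 44 % 60) = hcf(60, 44)
= hcf(44, 60 % 44) = hcf(44, 16)
= hcf(16, 44 % 16) = hcf(16, 12)
= hcf(12, 16 % 12) = hcf(12, 4)
= hcf(4, 12 % 4) = hcf(4, 0)
b == 0, return a = 4


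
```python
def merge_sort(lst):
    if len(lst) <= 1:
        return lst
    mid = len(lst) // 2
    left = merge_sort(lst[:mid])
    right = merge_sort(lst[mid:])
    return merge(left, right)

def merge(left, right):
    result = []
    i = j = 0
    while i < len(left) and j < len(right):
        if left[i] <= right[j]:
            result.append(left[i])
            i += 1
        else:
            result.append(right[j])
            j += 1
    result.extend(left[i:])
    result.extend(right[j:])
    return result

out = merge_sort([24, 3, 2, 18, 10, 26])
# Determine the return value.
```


merge_sort([24, 3, 2, 18, 10, 26])
Split into [24, 3, 2] and [18, 10, 26]
Left sorted: [2, 3, 24]
Right sorted: [10, 18, 26]
Merge [2, 3, 24] and [10, 18, 26]
= [2, 3, 10, 18, 24, 26]


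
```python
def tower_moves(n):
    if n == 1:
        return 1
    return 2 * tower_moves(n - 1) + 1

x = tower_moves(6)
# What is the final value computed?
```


tower_moves(6)
= 2 * tower_moves(5) + 1
= 2 * (2 * tower_moves(4) + 1) + 1
= 2 * (2 * (2 * tower_moves(3) + 1) + 1) + 1
= 2 * (2 * (2 * (2 * tower_moves(2) + 1) + 1) + 1) + 1
= 2 * (2 * (2 * (2 * (2 * tower_moves(1) + 1) + 1) + 1) + 1) + 1
Now compute bottom-up:
tower_moves(1) = 1
tower_moves(2) = 2 * 1 + 1 = 3
tower_moves(3) = 2 * 3 + 1 = 7
tower_moves(4) = 2 * 7 + 1 = 15
tower_moves(5) = 2 * 15 + 1 = 31
tower_moves(6) = 2 * 31 + 1 = 63
= 63


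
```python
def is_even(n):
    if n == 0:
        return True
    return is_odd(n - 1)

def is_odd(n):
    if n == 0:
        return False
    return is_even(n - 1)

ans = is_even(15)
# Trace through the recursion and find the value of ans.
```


is_even(15)
= is_odd(14)
= is_even(13)
= is_odd(12)
= is_even(11)
= is_odd(10)
= is_even(9)
= is_odd(8)
= is_even(7)
= is_odd(6)
= is_even(5)
= is_odd(4)
= is_even(3)
= is_odd(2)
= is_even(1)
= is_odd(0)
n == 0: return False
= False


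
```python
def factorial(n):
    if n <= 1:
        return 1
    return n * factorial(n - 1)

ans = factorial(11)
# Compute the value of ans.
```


factorial(11)
= 11 * factorial(10)
= 11 * 10 * factorial(9)
= 11 * 10 * 9 * factorial(8)
= 11 * 10 * 9 * 8 * factorial(7)
= 11 * 10 * 9 * 8 * 7 * factorial(6)
= 11 * 10 * 9 * 8 * 7 * 6 * factorial(5)
= 11 * 10 * 9 * 8 * 7 * 6 * 5 * factorial(4)
= 11 * 10 * 9 * 8 * 7 * 6 * 5 * 4 * factorial(3)
= 11 * 10 * 9 * 8 * 7 * 6 * 5 * 4 * 3 * factorial(2)
= 11 * 10 * 9 * 8 * 7 * 6 * 5 * 4 * 3 * 2 * factorial(1)
= 11 * 10 * 9 * 8 * 7 * 6 * 5 * 4 * 3 * 2 * 1
= 39916800


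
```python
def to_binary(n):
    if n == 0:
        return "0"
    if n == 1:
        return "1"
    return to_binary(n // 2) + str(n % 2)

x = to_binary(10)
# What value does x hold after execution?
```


to_binary(10)
= to_binary(5) + "0"
= to_binary(2) + "1" + "0"
= to_binary(1) + "0" + "1" + "0"
= "1" + "0" + "1" + "0"
= "1010"


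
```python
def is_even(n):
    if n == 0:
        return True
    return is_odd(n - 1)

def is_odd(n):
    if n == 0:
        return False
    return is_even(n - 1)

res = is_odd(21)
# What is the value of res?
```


is_odd(21)
= is_even(20)
= is_odd(19)
= is_even(18)
= is_odd(17)
= is_even(16)
= is_odd(15)
= is_even(14)
= is_odd(13)
= is_even(12)
= is_odd(11)
= is_even(10)
= is_odd(9)
= is_even(8)
= is_odd(7)
= is_even(6)
= is_odd(5)
= is_even(4)
= is_odd(3)
= is_even(2)
= is_odd(1)
= is_even(0)
n == 0: return True
= True


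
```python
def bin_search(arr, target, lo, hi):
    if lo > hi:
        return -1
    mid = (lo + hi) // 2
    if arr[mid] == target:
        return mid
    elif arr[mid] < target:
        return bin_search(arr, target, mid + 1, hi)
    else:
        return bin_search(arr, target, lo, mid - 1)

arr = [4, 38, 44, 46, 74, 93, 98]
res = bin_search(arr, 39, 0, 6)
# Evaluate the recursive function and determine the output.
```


bin_search(arr, 39, 0, 6)
lo=0, hi=6, mid=3, arr[mid]=46
46 > 39, search left half
lo=0, hi=2, mid=1, arr[mid]=38
38 < 39, search right half
lo=2, hi=2, mid=2, arr[mid]=44
44 > 39, search left half
lo > hi, target not found, return -1
= -1


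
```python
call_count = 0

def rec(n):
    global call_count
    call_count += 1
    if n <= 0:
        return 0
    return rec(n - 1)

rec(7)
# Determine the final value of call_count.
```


rec(7) calls rec(6) calls ... calls rec(0)
Total calls: 7 + 1 (for base case) = 8


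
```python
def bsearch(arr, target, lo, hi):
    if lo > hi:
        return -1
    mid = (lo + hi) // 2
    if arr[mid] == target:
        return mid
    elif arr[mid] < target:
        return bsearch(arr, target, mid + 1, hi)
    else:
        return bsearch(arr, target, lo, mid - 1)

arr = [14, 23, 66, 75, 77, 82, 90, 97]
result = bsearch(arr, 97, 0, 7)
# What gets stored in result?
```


bsearch(arr, 97, 0, 7)
lo=0, hi=7, mid=3, arr[mid]=75
75 < 97, search right half
lo=4, hi=7, mid=5, arr[mid]=82
82 < 97, search right half
lo=6, hi=7, mid=6, arr[mid]=90
90 < 97, search right half
lo=7, hi=7, mid=7, arr[mid]=97
arr[7] == 97, found at index 7
= 7


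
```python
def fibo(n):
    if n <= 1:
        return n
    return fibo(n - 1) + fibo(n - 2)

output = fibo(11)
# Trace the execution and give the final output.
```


fibo(11)
= fibo(10) + fibo(9)
= (fibo(9) + fibo(8)) + fibo(9)
Computing bottom-up: fibo(0)=0, fibo(1)=1, fibo(2)=1, fibo(3)=2, fibo(4)=3, fibo(5)=5, fibo(6)=8, fibo(7)=13, fibo(8)=21, fibo(9)=34, fibo(10)=55, fibo(11)=89
= 89


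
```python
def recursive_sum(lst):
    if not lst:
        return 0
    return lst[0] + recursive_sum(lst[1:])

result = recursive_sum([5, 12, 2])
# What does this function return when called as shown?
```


recursive_sum([5, 12, 2])
= 5 + recursive_sum([12, 2])
= 5 + 12 + recursive_sum([2])
= 5 + 12 + 2 + recursive_sum([])
= 5 + 12 + 2 + 0
= 19


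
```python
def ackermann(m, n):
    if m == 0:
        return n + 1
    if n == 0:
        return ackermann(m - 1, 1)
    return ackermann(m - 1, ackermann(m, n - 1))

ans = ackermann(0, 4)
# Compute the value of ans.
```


ackermann(0, 4)
m == 0: return 4 + 1 = 5
= 5


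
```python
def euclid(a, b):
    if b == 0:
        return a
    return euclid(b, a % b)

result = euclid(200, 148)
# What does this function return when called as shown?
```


euclid(200, 148)
= euclid(148, 200 % 148) = euclid(148, 52)
= euclid(52, 148 % 52) = euclid(52, 44)
= euclid(44, 52 % 44) = euclid(44, 8)
= euclid(8, 44 % 8) = euclid(8, 4)
= euclid(4, 8 % 4) = euclid(4, 0)
b == 0, return a = 4


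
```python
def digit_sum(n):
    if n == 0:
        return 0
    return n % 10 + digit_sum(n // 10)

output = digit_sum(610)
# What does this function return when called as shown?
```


digit_sum(610)
= 0 + digit_sum(61)
= 0 + 1 + digit_sum(6)
= 0 + 1 + 6 + digit_sum(0)
= 0 + 1 + 6 + 0
= 7


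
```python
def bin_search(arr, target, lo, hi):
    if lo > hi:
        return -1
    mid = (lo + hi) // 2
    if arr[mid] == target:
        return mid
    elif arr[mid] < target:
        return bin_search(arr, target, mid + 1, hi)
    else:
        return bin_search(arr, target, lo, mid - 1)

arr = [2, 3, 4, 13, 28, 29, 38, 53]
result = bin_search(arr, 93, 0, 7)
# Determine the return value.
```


bin_search(arr, 93, 0, 7)
lo=0, hi=7, mid=3, arr[mid]=13
13 < 93, search right half
lo=4, hi=7, mid=5, arr[mid]=29
29 < 93, search right half
lo=6, hi=7, mid=6, arr[mid]=38
38 < 93, search right half
lo=7, hi=7, mid=7, arr[mid]=53
53 < 93, search right half
lo > hi, target not found, return -1
= -1


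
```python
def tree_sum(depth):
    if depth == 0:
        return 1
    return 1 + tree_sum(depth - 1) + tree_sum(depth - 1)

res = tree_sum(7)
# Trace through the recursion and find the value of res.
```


tree_sum(7)
= 1 + tree_sum(6) + tree_sum(6)
= 1 + 2 * tree_sum(6)
tree_sum(k) = 2^(k+1) - 1
tree_sum(0) = 1
tree_sum(1) = 3
tree_sum(2) = 7
tree_sum(3) = 15
tree_sum(4) = 31
tree_sum(7) = 2^8 - 1 = 255


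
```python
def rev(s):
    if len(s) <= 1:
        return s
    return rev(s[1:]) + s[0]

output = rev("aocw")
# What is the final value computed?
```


rev("aocw")
= rev("ocw") + "a"
= rev("cw") + "o" + "a"
= rev("w") + "c" + "o" + "a"
= "w" + "c" + "o" + "a"
= "wcoa"


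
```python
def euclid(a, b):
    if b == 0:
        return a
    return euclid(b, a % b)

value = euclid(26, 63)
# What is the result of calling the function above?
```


euclid(26, 63)
= euclid(63, 26 % 63) = euclid(63, 26)
= euclid(26, 63 % 26) = euclid(26, 11)
= euclid(11, 26 % 11) = euclid(11, 4)
= euclid(4, 11 % 4) = euclid(4, 3)
= euclid(3, 4 % 3) = euclid(3, 1)
= euclid(1, 3 % 1) = euclid(1, 0)
b == 0, return a = 1


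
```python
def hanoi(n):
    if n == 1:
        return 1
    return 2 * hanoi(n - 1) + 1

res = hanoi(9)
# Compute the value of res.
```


hanoi(9)
= 2 * hanoi(8) + 1
= 2 * (2 * hanoi(7) + 1) + 1
= 2 * (2 * (2 * hanoi(6) + 1) + 1) + 1
= 2 * (2 * (2 * (2 * hanoi(5) + 1) + 1) + 1) + 1
= 2 * (2 * (2 * (2 * (2 * hanoi(4) + 1) + 1) + 1) + 1) + 1
= 2 * (2 * (2 * (2 * (2 * (2 * hanoi(3) + 1) + 1) + 1) + 1) + 1) + 1
= 2 * (2 * (2 * (2 * (2 * (2 * (2 * hanoi(2) + 1) + 1) + 1) + 1) + 1) + 1) + 1
= 2 * (2 * (2 * (2 * (2 * (2 * (2 * (2 * hanoi(1) + 1) + 1) + 1) + 1) + 1) + 1) + 1) + 1
Now compute bottom-up:
hanoi(1) = 1
hanoi(2) = 2 * 1 + 1 = 3
hanoi(3) = 2 * 3 + 1 = 7
hanoi(4) = 2 * 7 + 1 = 15
hanoi(5) = 2 * 15 + 1 = 31
hanoi(6) = 2 * 31 + 1 = 63
hanoi(7) = 2 * 63 + 1 = 127
hanoi(8) = 2 * 127 + 1 = 255
hanoi(9) = 2 * 255 + 1 = 511
= 511


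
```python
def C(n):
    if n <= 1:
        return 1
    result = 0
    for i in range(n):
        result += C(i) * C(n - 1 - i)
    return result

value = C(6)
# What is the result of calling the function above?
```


C(6)
= sum of C(i) * C(6-1-i) for i in 0..5
First compute sub-values bottom-up:
  C(0) = 1, C(1) = 1
  C(2) = 1*1 + 1*1 = 2
  C(3) = 1*2 + 1*1 + 2*1 = 5
  C(4) = 1*5 + 1*2 + 2*1 + 5*1 = 14
  C(5) = 1*14 + 1*5 + 2*2 + 5*1 + 14*1 = 42
Now C(6):
  C(0)*C(5) = 1*42 = 42
  C(1)*C(4) = 1*14 = 14
  C(2)*C(3) = 2*5 = 10
  C(3)*C(2) = 5*2 = 10
  C(4)*C(1) = 14*1 = 14
  C(5)*C(0) = 42*1 = 42
= 42 + 14 + 10 + 10 + 14 + 42
= 132


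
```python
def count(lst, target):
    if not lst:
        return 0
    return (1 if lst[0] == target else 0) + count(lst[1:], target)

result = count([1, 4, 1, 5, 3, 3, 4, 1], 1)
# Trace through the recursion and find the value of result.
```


count([1, 4, 1, 5, 3, 3, 4, 1], 1)
lst[0]=1 == 1: 1 + count([4, 1, 5, 3, 3, 4, 1], 1)
lst[0]=4 != 1: 0 + count([1, 5, 3, 3, 4, 1], 1)
lst[0]=1 == 1: 1 + count([5, 3, 3, 4, 1], 1)
lst[0]=5 != 1: 0 + count([3, 3, 4, 1], 1)
lst[0]=3 != 1: 0 + count([3, 4, 1], 1)
lst[0]=3 != 1: 0 + count([4, 1], 1)
lst[0]=4 != 1: 0 + count([1], 1)
lst[0]=1 == 1: 1 + count([], 1)
= 3


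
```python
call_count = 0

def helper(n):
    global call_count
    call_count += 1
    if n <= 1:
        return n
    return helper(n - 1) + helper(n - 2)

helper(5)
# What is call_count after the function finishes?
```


helper(5) calls helper(4) and helper(3); each non-base call branches into two more.
Let C(k) = total number of calls made by helper(k), including the call to helper(k) itself.
Base cases: C(0) = 1, C(1) = 1
Recurrence: C(k) = 1 + C(k-1) + C(k-2)
  C(2) = 1 + C(1) + C(0) = 1 + 1 + 1 = 3
  C(3) = 1 + C(2) + C(1) = 1 + 3 + 1 = 5
  C(4) = 1 + C(3) + C(2) = 1 + 5 + 3 = 9
  C(5) = 1 + C(4) + C(3) = 1 + 9 + 5 = 15
Total calls = C(5) = 15


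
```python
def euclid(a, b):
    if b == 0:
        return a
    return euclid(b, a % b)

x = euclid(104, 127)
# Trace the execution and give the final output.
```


euclid(104, 127)
= euclid(127, 104 % 127) = euclid(127, 104)
= euclid(104, 127 % 104) = euclid(104, 23)
= euclid(23, 104 % 23) = euclid(23, 12)
= euclid(12, 23 % 12) = euclid(12, 11)
= euclid(11, 12 % 11) = euclid(11, 1)
= euclid(1, 11 % 1) = euclid(1, 0)
b == 0, return a = 1


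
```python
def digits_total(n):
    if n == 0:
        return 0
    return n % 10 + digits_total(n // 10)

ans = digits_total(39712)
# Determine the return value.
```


digits_total(39712)
= 2 + digits_total(3971)
= 2 + 1 + digits_total(397)
= 2 + 1 + 7 + digits_total(39)
= 2 + 1 + 7 + 9 + digits_total(3)
= 2 + 1 + 7 + 9 + 3 + digits_total(0)
= 2 + 1 + 7 + 9 + 3 + 0
= 22


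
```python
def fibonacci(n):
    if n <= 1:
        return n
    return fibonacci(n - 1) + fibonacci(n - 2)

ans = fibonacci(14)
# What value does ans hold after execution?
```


fibonacci(14)
= fibonacci(13) + fibonacci(12)
= (fibonacci(12) + fibonacci(11)) + fibonacci(12)
Computing bottom-up: fibonacci(0)=0, fibonacci(1)=1, fibonacci(2)=1, fibonacci(3)=2, fibonacci(4)=3, fibonacci(5)=5, fibonacci(6)=8, fibonacci(7)=13, fibonacci(8)=21, fibonacci(9)=34, fibonacci(10)=55, fibonacci(11)=89, fibonacci(12)=144, fibonacci(13)=233, fibonacci(14)=377
= 377


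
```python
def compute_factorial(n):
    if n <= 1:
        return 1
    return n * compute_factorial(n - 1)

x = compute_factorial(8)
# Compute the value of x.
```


compute_factorial(8)
= 8 * compute_factorial(7)
= 8 * 7 * compute_factorial(6)
= 8 * 7 * 6 * compute_factorial(5)
= 8 * 7 * 6 * 5 * compute_factorial(4)
= 8 * 7 * 6 * 5 * 4 * compute_factorial(3)
= 8 * 7 * 6 * 5 * 4 * 3 * compute_factorial(2)
= 8 * 7 * 6 * 5 * 4 * 3 * 2 * compute_factorial(1)
= 8 * 7 * 6 * 5 * 4 * 3 * 2 * 1
= 40320


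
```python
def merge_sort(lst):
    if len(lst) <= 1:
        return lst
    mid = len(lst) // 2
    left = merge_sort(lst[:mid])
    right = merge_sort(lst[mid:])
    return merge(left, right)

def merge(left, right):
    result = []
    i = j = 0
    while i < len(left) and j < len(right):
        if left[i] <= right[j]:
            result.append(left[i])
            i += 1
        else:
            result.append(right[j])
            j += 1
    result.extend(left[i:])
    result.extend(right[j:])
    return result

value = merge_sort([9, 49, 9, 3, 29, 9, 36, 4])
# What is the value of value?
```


merge_sort([9, 49, 9, 3, 29, 9, 36, 4])
Split into [9, 49, 9, 3] and [29, 9, 36, 4]
Left sorted: [3, 9, 9, 49]
Right sorted: [4, 9, 29, 36]
Merge [3, 9, 9, 49] and [4, 9, 29, 36]
= [3, 4, 9, 9, 9, 29, 36, 49]
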